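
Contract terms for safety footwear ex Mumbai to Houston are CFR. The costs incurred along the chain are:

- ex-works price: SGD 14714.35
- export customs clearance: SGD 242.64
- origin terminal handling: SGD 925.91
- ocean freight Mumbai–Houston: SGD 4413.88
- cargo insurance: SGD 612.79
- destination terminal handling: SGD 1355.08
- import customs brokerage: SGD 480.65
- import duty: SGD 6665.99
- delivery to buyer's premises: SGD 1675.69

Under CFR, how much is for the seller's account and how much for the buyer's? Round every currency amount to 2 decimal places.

Seller: SGD 20296.78; buyer: SGD 10790.20

CFR: the seller pays costs through ocean freight to the destination port, but not insurance.
Seller's account: goods 14714.35 + export clearance 242.64 + origin terminal 925.91 + freight 4413.88 = 20296.78
Buyer's account: insurance 612.79 + destination terminal 1355.08 + brokerage 480.65 + duty 6665.99 + delivery 1675.69 = 10790.20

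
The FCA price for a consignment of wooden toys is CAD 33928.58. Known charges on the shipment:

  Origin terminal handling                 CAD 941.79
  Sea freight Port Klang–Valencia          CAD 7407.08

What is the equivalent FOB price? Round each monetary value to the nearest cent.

FOB price: CAD 34870.37

Not relevant to the conversion: freight — on the buyer under both terms; not part of either seller's price.
From FCA to FOB, the seller additionally bears: origin terminal.
FOB price = 33928.58 + 941.79 = 34870.37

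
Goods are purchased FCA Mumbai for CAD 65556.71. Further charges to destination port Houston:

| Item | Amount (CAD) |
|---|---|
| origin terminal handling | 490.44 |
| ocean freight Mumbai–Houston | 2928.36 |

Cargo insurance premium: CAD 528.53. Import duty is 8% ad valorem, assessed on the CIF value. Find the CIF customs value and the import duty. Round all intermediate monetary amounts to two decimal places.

CIF = FCA price + pre-shipment costs + freight + insurance
CIF = 65556.71 + 490.44 + 2928.36 + 528.53 = 69504.04
Import duty = 69504.04 × 8% = 5560.32

CIF value: CAD 69504.04; import duty: CAD 5560.32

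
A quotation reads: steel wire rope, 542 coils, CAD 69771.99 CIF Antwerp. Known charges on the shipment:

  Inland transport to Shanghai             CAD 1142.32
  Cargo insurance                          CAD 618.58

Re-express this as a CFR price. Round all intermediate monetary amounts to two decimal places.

CFR price: CAD 69153.41

Not relevant to the conversion: inland to port — on the seller under both CIF and CFR; already in the CIF price and stays in the CFR price.
From CIF to CFR, the seller no longer bears: insurance.
CFR price = 69771.99 − 618.58 = 69153.41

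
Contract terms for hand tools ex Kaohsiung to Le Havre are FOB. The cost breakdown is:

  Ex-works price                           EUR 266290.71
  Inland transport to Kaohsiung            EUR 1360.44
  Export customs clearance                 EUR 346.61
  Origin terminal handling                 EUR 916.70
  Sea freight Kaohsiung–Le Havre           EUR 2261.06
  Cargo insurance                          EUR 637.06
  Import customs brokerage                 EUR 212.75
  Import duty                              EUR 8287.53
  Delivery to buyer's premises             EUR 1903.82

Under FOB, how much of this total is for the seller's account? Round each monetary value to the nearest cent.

Seller's account: EUR 268914.46

FOB: the seller bears costs until goods are on board at the origin port; the buyer bears freight, insurance and all costs thereafter.
Seller's account: goods 266290.71 + inland to port 1360.44 + export clearance 346.61 + origin terminal 916.70 = 268914.46
Buyer's account: freight 2261.06 + insurance 637.06 + brokerage 212.75 + duty 8287.53 + delivery 1903.82 = 13302.22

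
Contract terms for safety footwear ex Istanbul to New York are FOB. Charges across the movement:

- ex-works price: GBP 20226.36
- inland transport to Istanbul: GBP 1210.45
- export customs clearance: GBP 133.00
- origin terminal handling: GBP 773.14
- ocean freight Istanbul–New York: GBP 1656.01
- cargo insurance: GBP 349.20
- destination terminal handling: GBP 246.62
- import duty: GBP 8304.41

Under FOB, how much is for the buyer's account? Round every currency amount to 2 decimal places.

Buyer's account: GBP 10556.24

FOB: the seller bears costs until goods are on board at the origin port; the buyer bears freight, insurance and all costs thereafter.
Seller's account: goods 20226.36 + inland to port 1210.45 + export clearance 133.00 + origin terminal 773.14 = 22342.95
Buyer's account: freight 1656.01 + insurance 349.20 + destination terminal 246.62 + duty 8304.41 = 10556.24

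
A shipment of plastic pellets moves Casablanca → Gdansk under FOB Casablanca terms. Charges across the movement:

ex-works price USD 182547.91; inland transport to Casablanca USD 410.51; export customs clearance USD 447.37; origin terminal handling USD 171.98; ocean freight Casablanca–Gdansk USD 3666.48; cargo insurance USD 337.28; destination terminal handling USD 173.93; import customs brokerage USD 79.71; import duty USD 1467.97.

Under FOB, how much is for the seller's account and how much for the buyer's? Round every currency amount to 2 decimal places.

FOB: the seller bears costs until goods are on board at the origin port; the buyer bears freight, insurance and all costs thereafter.
Seller's account: goods 182547.91 + inland to port 410.51 + export clearance 447.37 + origin terminal 171.98 = 183577.77
Buyer's account: freight 3666.48 + insurance 337.28 + destination terminal 173.93 + brokerage 79.71 + duty 1467.97 = 5725.37

Seller: USD 183577.77; buyer: USD 5725.37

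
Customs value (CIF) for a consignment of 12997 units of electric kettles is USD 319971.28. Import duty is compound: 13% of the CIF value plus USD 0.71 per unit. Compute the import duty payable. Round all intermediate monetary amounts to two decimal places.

Import duty: USD 50824.14

Ad valorem component: 319971.28 × 13% = 41596.27
Specific component: 12997 × 0.71 = 9227.87
Import duty = 41596.27 + 9227.87 = 50824.14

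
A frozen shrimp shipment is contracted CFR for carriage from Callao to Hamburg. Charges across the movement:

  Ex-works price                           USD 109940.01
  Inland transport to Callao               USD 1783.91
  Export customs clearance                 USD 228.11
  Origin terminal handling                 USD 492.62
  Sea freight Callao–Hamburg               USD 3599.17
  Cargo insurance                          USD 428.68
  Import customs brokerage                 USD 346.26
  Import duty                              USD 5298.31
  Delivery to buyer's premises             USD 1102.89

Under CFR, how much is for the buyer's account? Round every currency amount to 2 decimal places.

CFR: the seller pays costs through ocean freight to the destination port, but not insurance.
Seller's account: goods 109940.01 + inland to port 1783.91 + export clearance 228.11 + origin terminal 492.62 + freight 3599.17 = 116043.82
Buyer's account: insurance 428.68 + brokerage 346.26 + duty 5298.31 + delivery 1102.89 = 7176.14

Buyer's account: USD 7176.14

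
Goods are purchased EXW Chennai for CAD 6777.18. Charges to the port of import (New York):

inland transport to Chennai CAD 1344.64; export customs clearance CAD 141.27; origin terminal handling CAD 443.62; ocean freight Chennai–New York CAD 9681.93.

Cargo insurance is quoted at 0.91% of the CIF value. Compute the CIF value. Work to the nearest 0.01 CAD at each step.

Let C be the CIF value. C = EXW price + pre-shipment costs + freight + 0.91% × C
C − 0.91% × C = 6777.18 + 1344.64 + 141.27 + 443.62 + 9681.93
0.9909 × C = 18388.64
C = 18388.64 / 0.9909 = 18557.51
Insurance premium = 0.91% × 18557.51 = 168.87

CIF value: CAD 18557.51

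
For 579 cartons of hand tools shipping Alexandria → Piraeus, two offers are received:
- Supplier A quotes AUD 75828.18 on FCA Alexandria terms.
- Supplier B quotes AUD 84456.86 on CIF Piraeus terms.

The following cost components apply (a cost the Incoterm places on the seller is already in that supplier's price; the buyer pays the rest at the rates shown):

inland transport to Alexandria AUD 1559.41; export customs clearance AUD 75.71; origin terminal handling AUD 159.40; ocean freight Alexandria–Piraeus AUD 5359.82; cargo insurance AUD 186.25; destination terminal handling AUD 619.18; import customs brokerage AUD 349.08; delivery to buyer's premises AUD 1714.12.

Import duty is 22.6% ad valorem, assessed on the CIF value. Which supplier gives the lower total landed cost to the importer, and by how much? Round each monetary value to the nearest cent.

Supplier A is cheaper by AUD 3583.86

Supplier A (FCA):
CIF value = FCA price + origin terminal + freight + insurance = 75828.18 + 159.40 + 5359.82 + 186.25 = 81533.65
Import duty = 81533.65 × 22.6% = 18426.60
Buyer bears (A): 159.40 + 5359.82 + 186.25 + 619.18 + 349.08 + 1714.12 = 8387.85
Landed cost (A) = invoice 75828.18 + 8387.85 + duty 18426.60 = 102642.63
Supplier B (CIF):
The CIF price already equals the CIF value: 84456.86
Import duty = 84456.86 × 22.6% = 19087.25
Buyer bears (B): 619.18 + 349.08 + 1714.12 = 2682.38
Landed cost (B) = invoice 84456.86 + 2682.38 + duty 19087.25 = 106226.49
Difference = |102642.63 − 106226.49| = 3583.86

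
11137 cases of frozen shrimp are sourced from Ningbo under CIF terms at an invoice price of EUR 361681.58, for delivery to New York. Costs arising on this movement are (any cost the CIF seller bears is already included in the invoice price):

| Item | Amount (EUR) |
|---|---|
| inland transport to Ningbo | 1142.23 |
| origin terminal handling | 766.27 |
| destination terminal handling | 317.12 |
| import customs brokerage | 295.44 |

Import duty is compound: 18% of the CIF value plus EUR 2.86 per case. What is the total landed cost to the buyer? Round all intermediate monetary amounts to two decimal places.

CIF: the seller pays costs through ocean freight and marine insurance to the destination port.
Already in the invoice (seller's account under CIF): inland to port, origin terminal — exclude.
The CIF price already equals the CIF value: 361681.58
Ad valorem component: 361681.58 × 18% = 65102.68
Specific component: 11137 × 2.86 = 31851.82
Import duty = 65102.68 + 31851.82 = 96954.50
Buyer bears: destination terminal 317.12 + brokerage 295.44 + duty 96954.50 = 97567.06
Landed cost = invoice 361681.58 + 97567.06 = 459248.64

Total landed cost: EUR 459248.64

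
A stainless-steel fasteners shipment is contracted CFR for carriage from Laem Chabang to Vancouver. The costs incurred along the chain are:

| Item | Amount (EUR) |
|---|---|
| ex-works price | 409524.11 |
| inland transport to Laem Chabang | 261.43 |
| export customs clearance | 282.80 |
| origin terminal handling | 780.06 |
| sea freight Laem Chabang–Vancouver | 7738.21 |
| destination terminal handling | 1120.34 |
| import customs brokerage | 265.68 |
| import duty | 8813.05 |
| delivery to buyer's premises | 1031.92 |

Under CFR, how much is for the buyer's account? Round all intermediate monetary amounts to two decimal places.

CFR: the seller pays costs through ocean freight to the destination port, but not insurance.
Seller's account: goods 409524.11 + inland to port 261.43 + export clearance 282.80 + origin terminal 780.06 + freight 7738.21 = 418586.61
Buyer's account: destination terminal 1120.34 + brokerage 265.68 + duty 8813.05 + delivery 1031.92 = 11230.99

Buyer's account: EUR 11230.99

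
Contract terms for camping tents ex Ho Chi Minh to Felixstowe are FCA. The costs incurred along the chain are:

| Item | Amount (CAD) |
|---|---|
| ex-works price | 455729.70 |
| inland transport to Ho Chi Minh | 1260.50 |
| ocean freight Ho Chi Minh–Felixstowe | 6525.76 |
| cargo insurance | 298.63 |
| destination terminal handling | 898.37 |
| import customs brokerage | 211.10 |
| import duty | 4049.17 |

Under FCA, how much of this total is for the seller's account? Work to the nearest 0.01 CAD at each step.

Seller's account: CAD 456990.20

FCA: the seller delivers export-cleared goods to the carrier; the buyer bears costs from that point.
Seller's account: goods 455729.70 + inland to port 1260.50 = 456990.20
Buyer's account: freight 6525.76 + insurance 298.63 + destination terminal 898.37 + brokerage 211.10 + duty 4049.17 = 11983.03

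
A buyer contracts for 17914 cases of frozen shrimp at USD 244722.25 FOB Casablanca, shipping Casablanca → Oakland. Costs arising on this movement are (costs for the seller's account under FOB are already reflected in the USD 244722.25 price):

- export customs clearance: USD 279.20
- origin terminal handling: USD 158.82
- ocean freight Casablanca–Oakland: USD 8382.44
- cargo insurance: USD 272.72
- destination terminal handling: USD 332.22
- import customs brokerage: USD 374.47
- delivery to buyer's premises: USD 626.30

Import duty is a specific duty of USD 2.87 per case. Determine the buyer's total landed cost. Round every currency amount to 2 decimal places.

FOB: the seller bears costs until goods are on board at the origin port; the buyer bears freight, insurance and all costs thereafter.
Already in the invoice (seller's account under FOB): export clearance, origin terminal — exclude.
CIF value = FOB price + freight + insurance = 244722.25 + 8382.44 + 272.72 = 253377.41
Import duty = 17914 × 2.87 = 51413.18
Buyer bears: freight 8382.44 + insurance 272.72 + destination terminal 332.22 + brokerage 374.47 + delivery 626.30 + duty 51413.18 = 61401.33
Landed cost = invoice 244722.25 + 61401.33 = 306123.58

Total landed cost: USD 306123.58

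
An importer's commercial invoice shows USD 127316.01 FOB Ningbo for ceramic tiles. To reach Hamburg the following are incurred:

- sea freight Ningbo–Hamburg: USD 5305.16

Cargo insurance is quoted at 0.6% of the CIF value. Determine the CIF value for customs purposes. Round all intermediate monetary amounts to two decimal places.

Let C be the CIF value. C = FOB price + freight + 0.6% × C
C − 0.6% × C = 127316.01 + 5305.16
0.994 × C = 132621.17
C = 132621.17 / 0.994 = 133421.70
Insurance premium = 0.6% × 133421.70 = 800.53

CIF value: USD 133421.70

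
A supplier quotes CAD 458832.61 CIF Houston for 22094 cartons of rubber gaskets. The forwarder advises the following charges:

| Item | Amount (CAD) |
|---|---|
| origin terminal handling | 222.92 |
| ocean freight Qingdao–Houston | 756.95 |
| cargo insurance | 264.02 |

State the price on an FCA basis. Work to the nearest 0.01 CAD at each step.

From CIF to FCA, the seller no longer bears: origin terminal, freight, insurance.
FCA price = 458832.61 − 222.92 − 756.95 − 264.02 = 457588.72

FCA price: CAD 457588.72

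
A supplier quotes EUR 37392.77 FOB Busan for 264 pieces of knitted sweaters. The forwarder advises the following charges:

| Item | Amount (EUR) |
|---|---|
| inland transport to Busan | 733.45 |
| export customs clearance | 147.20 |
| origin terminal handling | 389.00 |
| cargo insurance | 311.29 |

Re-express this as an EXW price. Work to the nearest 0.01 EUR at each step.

Not relevant to the conversion: insurance — on the buyer under both terms; not part of either seller's price.
From FOB to EXW, the seller no longer bears: inland to port, export clearance, origin terminal.
EXW price = 37392.77 − 733.45 − 147.20 − 389.00 = 36123.12

EXW price: EUR 36123.12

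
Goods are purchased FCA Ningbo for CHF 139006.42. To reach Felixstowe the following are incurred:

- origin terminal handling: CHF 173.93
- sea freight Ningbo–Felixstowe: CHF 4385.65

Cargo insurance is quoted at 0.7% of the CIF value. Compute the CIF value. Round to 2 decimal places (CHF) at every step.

Let C be the CIF value. C = FCA price + pre-shipment costs + freight + 0.7% × C
C − 0.7% × C = 139006.42 + 173.93 + 4385.65
0.993 × C = 143566.00
C = 143566.00 / 0.993 = 144578.05
Insurance premium = 0.7% × 144578.05 = 1012.05

CIF value: CHF 144578.05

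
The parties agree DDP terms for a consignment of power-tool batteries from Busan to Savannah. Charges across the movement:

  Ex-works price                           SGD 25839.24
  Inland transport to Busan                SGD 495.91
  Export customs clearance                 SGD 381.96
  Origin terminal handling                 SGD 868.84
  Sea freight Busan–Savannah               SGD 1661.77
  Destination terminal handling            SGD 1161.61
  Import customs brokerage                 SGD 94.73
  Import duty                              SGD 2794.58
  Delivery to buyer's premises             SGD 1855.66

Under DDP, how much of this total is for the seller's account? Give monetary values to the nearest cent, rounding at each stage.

DDP: the seller bears all costs including import duty.
Seller's account: goods 25839.24 + inland to port 495.91 + export clearance 381.96 + origin terminal 868.84 + freight 1661.77 + destination terminal 1161.61 + brokerage 94.73 + duty 2794.58 + delivery 1855.66 = 35154.30
Buyer's account: 0.00

Seller's account: SGD 35154.30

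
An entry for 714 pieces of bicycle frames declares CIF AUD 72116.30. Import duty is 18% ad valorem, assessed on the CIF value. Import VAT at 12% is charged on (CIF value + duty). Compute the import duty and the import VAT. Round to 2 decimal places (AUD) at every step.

Import duty = 72116.30 × 18% = 12980.93
VAT base = CIF + duty = 72116.30 + 12980.93 = 85097.23
Import VAT = 85097.23 × 12% = 10211.67

Import duty: AUD 12980.93; import VAT: AUD 10211.67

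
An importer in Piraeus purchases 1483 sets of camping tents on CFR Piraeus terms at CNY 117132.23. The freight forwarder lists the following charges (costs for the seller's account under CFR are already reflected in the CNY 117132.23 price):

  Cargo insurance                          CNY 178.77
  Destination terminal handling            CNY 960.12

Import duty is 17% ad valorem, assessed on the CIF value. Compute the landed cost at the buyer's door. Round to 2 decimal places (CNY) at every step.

Total landed cost: CNY 138213.99

CFR: the seller pays costs through ocean freight to the destination port, but not insurance.
CIF value = CFR price + insurance = 117132.23 + 178.77 = 117311.00
Import duty = 117311.00 × 17% = 19942.87
Buyer bears: insurance 178.77 + destination terminal 960.12 + duty 19942.87 = 21081.76
Landed cost = invoice 117132.23 + 21081.76 = 138213.99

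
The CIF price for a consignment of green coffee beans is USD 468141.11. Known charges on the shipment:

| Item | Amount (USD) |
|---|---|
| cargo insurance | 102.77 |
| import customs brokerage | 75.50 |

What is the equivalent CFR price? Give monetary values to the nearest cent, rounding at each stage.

CFR price: USD 468038.34

Not relevant to the conversion: brokerage — on the buyer under both terms; not part of either seller's price.
From CIF to CFR, the seller no longer bears: insurance.
CFR price = 468141.11 − 102.77 = 468038.34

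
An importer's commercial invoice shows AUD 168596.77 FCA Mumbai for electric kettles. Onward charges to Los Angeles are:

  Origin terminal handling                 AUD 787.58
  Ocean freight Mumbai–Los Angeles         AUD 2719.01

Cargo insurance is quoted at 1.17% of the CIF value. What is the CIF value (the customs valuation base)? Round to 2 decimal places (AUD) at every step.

CIF value: AUD 174140.81

Let C be the CIF value. C = FCA price + pre-shipment costs + freight + 1.17% × C
C − 1.17% × C = 168596.77 + 787.58 + 2719.01
0.9883 × C = 172103.36
C = 172103.36 / 0.9883 = 174140.81
Insurance premium = 1.17% × 174140.81 = 2037.45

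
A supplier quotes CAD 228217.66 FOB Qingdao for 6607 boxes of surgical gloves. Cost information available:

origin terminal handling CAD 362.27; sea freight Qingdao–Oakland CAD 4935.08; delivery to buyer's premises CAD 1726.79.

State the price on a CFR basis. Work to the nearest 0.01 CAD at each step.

CFR price: CAD 233152.74

Not relevant to the conversion: origin terminal — on the seller under both FOB and CFR; already in the FOB price and stays in the CFR price. delivery — on the buyer under both terms; not part of either seller's price.
From FOB to CFR, the seller additionally bears: freight.
CFR price = 228217.66 + 4935.08 = 233152.74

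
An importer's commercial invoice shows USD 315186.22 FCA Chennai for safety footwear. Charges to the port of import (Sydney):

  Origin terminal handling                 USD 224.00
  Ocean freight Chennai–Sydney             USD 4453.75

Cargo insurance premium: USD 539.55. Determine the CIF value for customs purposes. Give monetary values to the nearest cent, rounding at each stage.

CIF = FCA price + pre-shipment costs + freight + insurance
CIF = 315186.22 + 224.00 + 4453.75 + 539.55 = 320403.52

CIF value: USD 320403.52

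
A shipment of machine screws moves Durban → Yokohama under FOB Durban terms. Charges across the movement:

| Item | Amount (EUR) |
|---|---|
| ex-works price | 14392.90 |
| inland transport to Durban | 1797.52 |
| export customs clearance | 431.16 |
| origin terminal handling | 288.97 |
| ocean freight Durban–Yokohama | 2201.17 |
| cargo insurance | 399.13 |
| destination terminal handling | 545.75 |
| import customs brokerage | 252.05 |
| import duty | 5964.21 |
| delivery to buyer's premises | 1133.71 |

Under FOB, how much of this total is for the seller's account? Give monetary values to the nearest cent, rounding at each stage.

FOB: the seller bears costs until goods are on board at the origin port; the buyer bears freight, insurance and all costs thereafter.
Seller's account: goods 14392.90 + inland to port 1797.52 + export clearance 431.16 + origin terminal 288.97 = 16910.55
Buyer's account: freight 2201.17 + insurance 399.13 + destination terminal 545.75 + brokerage 252.05 + duty 5964.21 + delivery 1133.71 = 10496.02

Seller's account: EUR 16910.55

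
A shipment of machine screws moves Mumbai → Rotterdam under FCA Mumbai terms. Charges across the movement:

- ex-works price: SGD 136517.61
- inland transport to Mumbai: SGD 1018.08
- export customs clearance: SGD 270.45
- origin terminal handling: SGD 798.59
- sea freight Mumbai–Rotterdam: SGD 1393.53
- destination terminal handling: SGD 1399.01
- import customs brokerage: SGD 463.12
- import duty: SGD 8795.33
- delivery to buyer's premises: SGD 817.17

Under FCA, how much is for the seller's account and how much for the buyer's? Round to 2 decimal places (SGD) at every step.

Seller: SGD 137806.14; buyer: SGD 13666.75

FCA: the seller delivers export-cleared goods to the carrier; the buyer bears costs from that point.
Seller's account: goods 136517.61 + inland to port 1018.08 + export clearance 270.45 = 137806.14
Buyer's account: origin terminal 798.59 + freight 1393.53 + destination terminal 1399.01 + brokerage 463.12 + duty 8795.33 + delivery 817.17 = 13666.75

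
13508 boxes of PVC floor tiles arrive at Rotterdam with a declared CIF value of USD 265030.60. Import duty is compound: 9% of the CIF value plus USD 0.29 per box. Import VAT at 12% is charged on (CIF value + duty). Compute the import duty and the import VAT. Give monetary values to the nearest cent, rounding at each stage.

Ad valorem component: 265030.60 × 9% = 23852.75
Specific component: 13508 × 0.29 = 3917.32
Import duty = 23852.75 + 3917.32 = 27770.07
VAT base = CIF + duty = 265030.60 + 27770.07 = 292800.67
Import VAT = 292800.67 × 12% = 35136.08

Import duty: USD 27770.07; import VAT: USD 35136.08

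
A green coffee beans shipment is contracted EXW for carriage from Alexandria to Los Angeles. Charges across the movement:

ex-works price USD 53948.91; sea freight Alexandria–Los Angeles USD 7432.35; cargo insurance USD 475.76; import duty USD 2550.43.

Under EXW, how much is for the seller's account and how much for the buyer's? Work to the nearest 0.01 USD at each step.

Seller: USD 53948.91; buyer: USD 10458.54

EXW: the seller makes goods available at their premises; the buyer bears all onward costs.
Seller's account: goods 53948.91 = 53948.91
Buyer's account: freight 7432.35 + insurance 475.76 + duty 2550.43 = 10458.54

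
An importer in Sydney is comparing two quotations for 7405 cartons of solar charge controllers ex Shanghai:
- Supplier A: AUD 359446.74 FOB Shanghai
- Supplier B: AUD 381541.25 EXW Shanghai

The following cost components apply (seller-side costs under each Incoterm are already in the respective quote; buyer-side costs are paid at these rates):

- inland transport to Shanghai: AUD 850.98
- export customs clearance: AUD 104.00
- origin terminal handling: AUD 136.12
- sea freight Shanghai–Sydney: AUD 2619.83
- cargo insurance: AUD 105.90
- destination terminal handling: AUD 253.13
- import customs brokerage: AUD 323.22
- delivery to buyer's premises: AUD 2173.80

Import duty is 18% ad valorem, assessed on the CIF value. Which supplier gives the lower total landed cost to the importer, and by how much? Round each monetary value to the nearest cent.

Supplier A (FOB):
CIF value = FOB price + freight + insurance = 359446.74 + 2619.83 + 105.90 = 362172.47
Import duty = 362172.47 × 18% = 65191.04
Buyer bears (A): 2619.83 + 105.90 + 253.13 + 323.22 + 2173.80 = 5475.88
Landed cost (A) = invoice 359446.74 + 5475.88 + duty 65191.04 = 430113.66
Supplier B (EXW):
CIF value = EXW price + inland to port + export clearance + origin terminal + freight + insurance = 381541.25 + 850.98 + 104.00 + 136.12 + 2619.83 + 105.90 = 385358.08
Import duty = 385358.08 × 18% = 69364.45
Buyer bears (B): 850.98 + 104.00 + 136.12 + 2619.83 + 105.90 + 253.13 + 323.22 + 2173.80 = 6566.98
Landed cost (B) = invoice 381541.25 + 6566.98 + duty 69364.45 = 457472.68
Difference = |430113.66 − 457472.68| = 27359.02

Supplier A is cheaper by AUD 27359.02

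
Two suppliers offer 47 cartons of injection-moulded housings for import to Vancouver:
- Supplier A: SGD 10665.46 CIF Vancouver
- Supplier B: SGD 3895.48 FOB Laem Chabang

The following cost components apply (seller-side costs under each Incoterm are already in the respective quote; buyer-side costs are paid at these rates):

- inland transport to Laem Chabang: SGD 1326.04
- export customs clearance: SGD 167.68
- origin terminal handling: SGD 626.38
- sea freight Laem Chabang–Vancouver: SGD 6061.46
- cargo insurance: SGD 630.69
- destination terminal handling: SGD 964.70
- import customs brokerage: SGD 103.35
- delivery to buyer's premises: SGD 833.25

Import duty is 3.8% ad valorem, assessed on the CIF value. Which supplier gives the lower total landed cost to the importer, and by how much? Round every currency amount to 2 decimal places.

Supplier A (CIF):
The CIF price already equals the CIF value: 10665.46
Import duty = 10665.46 × 3.8% = 405.29
Buyer bears (A): 964.70 + 103.35 + 833.25 = 1901.30
Landed cost (A) = invoice 10665.46 + 1901.30 + duty 405.29 = 12972.05
Supplier B (FOB):
CIF value = FOB price + freight + insurance = 3895.48 + 6061.46 + 630.69 = 10587.63
Import duty = 10587.63 × 3.8% = 402.33
Buyer bears (B): 6061.46 + 630.69 + 964.70 + 103.35 + 833.25 = 8593.45
Landed cost (B) = invoice 3895.48 + 8593.45 + duty 402.33 = 12891.26
Difference = |12972.05 − 12891.26| = 80.79

Supplier B is cheaper by SGD 80.79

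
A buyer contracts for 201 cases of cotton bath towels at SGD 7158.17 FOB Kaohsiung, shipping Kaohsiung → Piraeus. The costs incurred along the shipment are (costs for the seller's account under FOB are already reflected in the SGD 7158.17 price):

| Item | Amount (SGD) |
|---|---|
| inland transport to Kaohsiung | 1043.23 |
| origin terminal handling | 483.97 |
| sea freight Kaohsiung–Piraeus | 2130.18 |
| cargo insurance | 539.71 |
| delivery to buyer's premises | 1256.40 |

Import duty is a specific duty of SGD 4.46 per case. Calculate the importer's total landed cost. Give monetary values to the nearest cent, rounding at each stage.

Total landed cost: SGD 11980.92

FOB: the seller bears costs until goods are on board at the origin port; the buyer bears freight, insurance and all costs thereafter.
Already in the invoice (seller's account under FOB): inland to port, origin terminal — exclude.
CIF value = FOB price + freight + insurance = 7158.17 + 2130.18 + 539.71 = 9828.06
Import duty = 201 × 4.46 = 896.46
Buyer bears: freight 2130.18 + insurance 539.71 + delivery 1256.40 + duty 896.46 = 4822.75
Landed cost = invoice 7158.17 + 4822.75 = 11980.92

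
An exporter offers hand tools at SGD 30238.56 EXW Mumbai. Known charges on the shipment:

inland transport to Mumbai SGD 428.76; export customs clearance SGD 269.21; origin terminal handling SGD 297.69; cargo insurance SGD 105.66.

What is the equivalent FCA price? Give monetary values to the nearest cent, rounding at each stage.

Not relevant to the conversion: origin terminal, insurance — on the buyer under both terms; not part of either seller's price.
From EXW to FCA, the seller additionally bears: inland to port, export clearance.
FCA price = 30238.56 + 428.76 + 269.21 = 30936.53

FCA price: SGD 30936.53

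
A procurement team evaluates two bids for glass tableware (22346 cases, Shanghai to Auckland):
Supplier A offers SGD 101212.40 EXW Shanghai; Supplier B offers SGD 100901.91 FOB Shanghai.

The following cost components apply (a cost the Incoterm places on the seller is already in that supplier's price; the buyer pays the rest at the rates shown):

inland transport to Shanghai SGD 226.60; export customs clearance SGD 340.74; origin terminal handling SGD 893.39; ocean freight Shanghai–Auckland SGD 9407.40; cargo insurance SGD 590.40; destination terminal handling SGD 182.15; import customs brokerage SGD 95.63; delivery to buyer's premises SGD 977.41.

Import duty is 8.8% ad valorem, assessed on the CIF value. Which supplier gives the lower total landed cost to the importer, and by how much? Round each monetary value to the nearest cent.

Supplier A (EXW):
CIF value = EXW price + inland to port + export clearance + origin terminal + freight + insurance = 101212.40 + 226.60 + 340.74 + 893.39 + 9407.40 + 590.40 = 112670.93
Import duty = 112670.93 × 8.8% = 9915.04
Buyer bears (A): 226.60 + 340.74 + 893.39 + 9407.40 + 590.40 + 182.15 + 95.63 + 977.41 = 12713.72
Landed cost (A) = invoice 101212.40 + 12713.72 + duty 9915.04 = 123841.16
Supplier B (FOB):
CIF value = FOB price + freight + insurance = 100901.91 + 9407.40 + 590.40 = 110899.71
Import duty = 110899.71 × 8.8% = 9759.17
Buyer bears (B): 9407.40 + 590.40 + 182.15 + 95.63 + 977.41 = 11252.99
Landed cost (B) = invoice 100901.91 + 11252.99 + duty 9759.17 = 121914.07
Difference = |123841.16 − 121914.07| = 1927.09

Supplier B is cheaper by SGD 1927.09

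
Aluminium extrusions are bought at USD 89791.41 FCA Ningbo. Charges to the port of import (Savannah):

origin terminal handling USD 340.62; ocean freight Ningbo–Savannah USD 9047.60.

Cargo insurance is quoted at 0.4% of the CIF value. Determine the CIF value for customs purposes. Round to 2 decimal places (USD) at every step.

Let C be the CIF value. C = FCA price + pre-shipment costs + freight + 0.4% × C
C − 0.4% × C = 89791.41 + 340.62 + 9047.60
0.996 × C = 99179.63
C = 99179.63 / 0.996 = 99577.94
Insurance premium = 0.4% × 99577.94 = 398.31

CIF value: USD 99577.94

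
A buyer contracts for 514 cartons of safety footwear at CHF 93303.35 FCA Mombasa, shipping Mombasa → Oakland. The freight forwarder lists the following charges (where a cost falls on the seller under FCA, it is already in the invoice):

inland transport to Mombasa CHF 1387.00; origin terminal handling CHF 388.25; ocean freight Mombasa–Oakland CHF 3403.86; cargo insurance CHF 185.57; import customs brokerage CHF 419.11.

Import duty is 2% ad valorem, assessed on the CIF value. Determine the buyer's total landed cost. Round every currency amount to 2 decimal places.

FCA: the seller delivers export-cleared goods to the carrier; the buyer bears costs from that point.
Already in the invoice (seller's account under FCA): inland to port — exclude.
CIF value = FCA price + origin terminal + freight + insurance = 93303.35 + 388.25 + 3403.86 + 185.57 = 97281.03
Import duty = 97281.03 × 2% = 1945.62
Buyer bears: origin terminal 388.25 + freight 3403.86 + insurance 185.57 + brokerage 419.11 + duty 1945.62 = 6342.41
Landed cost = invoice 93303.35 + 6342.41 = 99645.76

Total landed cost: CHF 99645.76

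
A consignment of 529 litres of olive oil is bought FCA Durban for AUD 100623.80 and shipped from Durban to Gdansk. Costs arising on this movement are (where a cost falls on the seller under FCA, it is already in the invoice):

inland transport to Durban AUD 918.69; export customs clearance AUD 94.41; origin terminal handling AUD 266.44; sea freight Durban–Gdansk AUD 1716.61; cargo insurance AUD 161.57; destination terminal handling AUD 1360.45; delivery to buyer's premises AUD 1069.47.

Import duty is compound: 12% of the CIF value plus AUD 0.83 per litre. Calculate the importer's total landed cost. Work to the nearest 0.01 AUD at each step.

Total landed cost: AUD 117969.62

FCA: the seller delivers export-cleared goods to the carrier; the buyer bears costs from that point.
Already in the invoice (seller's account under FCA): inland to port, export clearance — exclude.
CIF value = FCA price + origin terminal + freight + insurance = 100623.80 + 266.44 + 1716.61 + 161.57 = 102768.42
Ad valorem component: 102768.42 × 12% = 12332.21
Specific component: 529 × 0.83 = 439.07
Import duty = 12332.21 + 439.07 = 12771.28
Buyer bears: origin terminal 266.44 + freight 1716.61 + insurance 161.57 + destination terminal 1360.45 + delivery 1069.47 + duty 12771.28 = 17345.82
Landed cost = invoice 100623.80 + 17345.82 = 117969.62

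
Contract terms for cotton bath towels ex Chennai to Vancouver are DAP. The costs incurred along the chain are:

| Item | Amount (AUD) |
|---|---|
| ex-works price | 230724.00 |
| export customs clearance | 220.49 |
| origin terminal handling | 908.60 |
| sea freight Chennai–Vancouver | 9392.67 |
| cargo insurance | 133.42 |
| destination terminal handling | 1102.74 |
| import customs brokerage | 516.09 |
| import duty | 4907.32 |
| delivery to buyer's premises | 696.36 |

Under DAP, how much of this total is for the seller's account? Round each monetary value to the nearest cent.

Seller's account: AUD 243178.28

DAP: the seller bears all costs to the named destination except import duty and clearance.
Seller's account: goods 230724.00 + export clearance 220.49 + origin terminal 908.60 + freight 9392.67 + insurance 133.42 + destination terminal 1102.74 + delivery 696.36 = 243178.28
Buyer's account: brokerage 516.09 + duty 4907.32 = 5423.41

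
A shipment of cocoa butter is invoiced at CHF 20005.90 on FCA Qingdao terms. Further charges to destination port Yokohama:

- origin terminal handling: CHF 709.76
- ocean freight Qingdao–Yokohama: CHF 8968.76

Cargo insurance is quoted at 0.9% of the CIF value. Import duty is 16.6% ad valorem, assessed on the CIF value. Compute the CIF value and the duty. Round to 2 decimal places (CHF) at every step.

Let C be the CIF value. C = FCA price + pre-shipment costs + freight + 0.9% × C
C − 0.9% × C = 20005.90 + 709.76 + 8968.76
0.991 × C = 29684.42
C = 29684.42 / 0.991 = 29954.01
Insurance premium = 0.9% × 29954.01 = 269.59
Import duty = 29954.01 × 16.6% = 4972.37

CIF value: CHF 29954.01; import duty: CHF 4972.37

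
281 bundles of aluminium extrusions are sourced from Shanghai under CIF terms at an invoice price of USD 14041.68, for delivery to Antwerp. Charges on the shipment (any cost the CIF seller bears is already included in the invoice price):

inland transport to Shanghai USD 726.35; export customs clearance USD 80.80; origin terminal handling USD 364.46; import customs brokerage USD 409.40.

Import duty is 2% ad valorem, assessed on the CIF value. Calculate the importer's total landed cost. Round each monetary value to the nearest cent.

Total landed cost: USD 14731.91

CIF: the seller pays costs through ocean freight and marine insurance to the destination port.
Already in the invoice (seller's account under CIF): inland to port, export clearance, origin terminal — exclude.
The CIF price already equals the CIF value: 14041.68
Import duty = 14041.68 × 2% = 280.83
Buyer bears: brokerage 409.40 + duty 280.83 = 690.23
Landed cost = invoice 14041.68 + 690.23 = 14731.91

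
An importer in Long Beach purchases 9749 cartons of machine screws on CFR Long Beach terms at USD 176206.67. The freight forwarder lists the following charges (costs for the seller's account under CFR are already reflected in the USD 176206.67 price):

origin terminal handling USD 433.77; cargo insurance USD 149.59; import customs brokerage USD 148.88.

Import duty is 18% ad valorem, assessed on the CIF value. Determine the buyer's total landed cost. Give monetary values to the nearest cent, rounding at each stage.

CFR: the seller pays costs through ocean freight to the destination port, but not insurance.
Already in the invoice (seller's account under CFR): origin terminal — exclude.
CIF value = CFR price + insurance = 176206.67 + 149.59 = 176356.26
Import duty = 176356.26 × 18% = 31744.13
Buyer bears: insurance 149.59 + brokerage 148.88 + duty 31744.13 = 32042.60
Landed cost = invoice 176206.67 + 32042.60 = 208249.27

Total landed cost: USD 208249.27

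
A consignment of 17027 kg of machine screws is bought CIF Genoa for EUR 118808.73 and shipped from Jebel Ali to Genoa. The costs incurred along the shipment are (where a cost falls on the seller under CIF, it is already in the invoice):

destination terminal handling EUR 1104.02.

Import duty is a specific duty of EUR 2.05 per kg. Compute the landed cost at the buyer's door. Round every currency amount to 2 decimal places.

CIF: the seller pays costs through ocean freight and marine insurance to the destination port.
The CIF price already equals the CIF value: 118808.73
Import duty = 17027 × 2.05 = 34905.35
Buyer bears: destination terminal 1104.02 + duty 34905.35 = 36009.37
Landed cost = invoice 118808.73 + 36009.37 = 154818.10

Total landed cost: EUR 154818.10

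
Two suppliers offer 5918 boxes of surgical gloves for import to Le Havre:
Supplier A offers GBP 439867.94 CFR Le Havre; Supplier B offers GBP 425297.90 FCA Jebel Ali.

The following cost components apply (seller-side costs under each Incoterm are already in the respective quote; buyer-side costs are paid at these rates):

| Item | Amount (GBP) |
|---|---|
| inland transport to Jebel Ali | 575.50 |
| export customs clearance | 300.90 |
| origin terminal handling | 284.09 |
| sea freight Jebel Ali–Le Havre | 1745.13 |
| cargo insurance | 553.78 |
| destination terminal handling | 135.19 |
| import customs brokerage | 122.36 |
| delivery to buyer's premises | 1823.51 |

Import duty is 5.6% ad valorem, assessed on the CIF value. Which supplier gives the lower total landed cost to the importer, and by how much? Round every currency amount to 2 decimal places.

Supplier A (CFR):
CIF value = CFR price + insurance = 439867.94 + 553.78 = 440421.72
Import duty = 440421.72 × 5.6% = 24663.62
Buyer bears (A): 553.78 + 135.19 + 122.36 + 1823.51 = 2634.84
Landed cost (A) = invoice 439867.94 + 2634.84 + duty 24663.62 = 467166.40
Supplier B (FCA):
CIF value = FCA price + origin terminal + freight + insurance = 425297.90 + 284.09 + 1745.13 + 553.78 = 427880.90
Import duty = 427880.90 × 5.6% = 23961.33
Buyer bears (B): 284.09 + 1745.13 + 553.78 + 135.19 + 122.36 + 1823.51 = 4664.06
Landed cost (B) = invoice 425297.90 + 4664.06 + duty 23961.33 = 453923.29
Difference = |467166.40 − 453923.29| = 13243.11

Supplier B is cheaper by GBP 13243.11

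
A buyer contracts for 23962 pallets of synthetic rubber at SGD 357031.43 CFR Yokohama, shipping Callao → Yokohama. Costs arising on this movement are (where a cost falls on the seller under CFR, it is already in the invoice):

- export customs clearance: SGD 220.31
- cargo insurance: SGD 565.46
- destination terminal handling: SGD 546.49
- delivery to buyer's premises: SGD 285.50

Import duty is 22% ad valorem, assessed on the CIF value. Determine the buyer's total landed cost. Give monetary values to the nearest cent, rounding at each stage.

Total landed cost: SGD 437100.20

CFR: the seller pays costs through ocean freight to the destination port, but not insurance.
Already in the invoice (seller's account under CFR): export clearance — exclude.
CIF value = CFR price + insurance = 357031.43 + 565.46 = 357596.89
Import duty = 357596.89 × 22% = 78671.32
Buyer bears: insurance 565.46 + destination terminal 546.49 + delivery 285.50 + duty 78671.32 = 80068.77
Landed cost = invoice 357031.43 + 80068.77 = 437100.20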